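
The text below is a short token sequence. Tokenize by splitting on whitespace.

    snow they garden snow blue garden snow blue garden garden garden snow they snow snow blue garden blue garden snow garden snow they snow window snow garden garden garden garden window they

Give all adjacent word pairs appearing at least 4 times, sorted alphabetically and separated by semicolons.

blue garden; garden garden; garden snow

Bigram counts meeting the condition (at least 4 times):
  blue garden: 4
  garden garden: 5
  garden snow: 5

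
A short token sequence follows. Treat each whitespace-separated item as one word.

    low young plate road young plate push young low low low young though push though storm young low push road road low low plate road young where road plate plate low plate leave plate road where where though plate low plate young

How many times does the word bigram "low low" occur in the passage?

Scanning the 41 overlapping bigram windows for "low low":
  position 9–10: low low
  position 10–11: low low
  position 22–23: low low

3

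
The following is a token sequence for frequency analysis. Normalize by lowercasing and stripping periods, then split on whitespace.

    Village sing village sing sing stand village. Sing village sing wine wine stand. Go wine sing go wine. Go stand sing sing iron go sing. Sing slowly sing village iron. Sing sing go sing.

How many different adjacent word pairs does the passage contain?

22

34 tokens → 33 bigram windows in total.
Repeated bigrams (each contributes count−1 duplicates):
  sing sing: 4
  village sing: 4
  sing village: 3
  go sing: 2
  go wine: 2
  sing go: 2
11 duplicate windows → 33 − 11 = 22 distinct.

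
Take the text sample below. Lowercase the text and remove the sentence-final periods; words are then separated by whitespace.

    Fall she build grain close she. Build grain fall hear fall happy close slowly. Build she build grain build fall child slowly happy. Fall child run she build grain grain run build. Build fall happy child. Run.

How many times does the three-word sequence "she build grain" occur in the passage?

Scanning the 35 overlapping trigram windows for "she build grain":
  position 2–4: she build grain
  position 6–8: she build grain
  position 16–18: she build grain
  position 27–29: she build grain

4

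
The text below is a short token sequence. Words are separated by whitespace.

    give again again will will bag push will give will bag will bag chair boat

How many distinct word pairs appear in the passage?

15 tokens → 14 bigram windows in total.
Repeated bigrams (each contributes count−1 duplicates):
  will bag: 3
2 duplicate windows → 14 − 2 = 12 distinct.

12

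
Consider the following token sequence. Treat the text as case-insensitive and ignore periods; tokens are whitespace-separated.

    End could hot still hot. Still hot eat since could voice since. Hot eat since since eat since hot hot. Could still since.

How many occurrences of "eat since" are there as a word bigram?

3

Scanning the 22 overlapping bigram windows for "eat since":
  position 8–9: eat since
  position 14–15: eat since
  position 17–18: eat since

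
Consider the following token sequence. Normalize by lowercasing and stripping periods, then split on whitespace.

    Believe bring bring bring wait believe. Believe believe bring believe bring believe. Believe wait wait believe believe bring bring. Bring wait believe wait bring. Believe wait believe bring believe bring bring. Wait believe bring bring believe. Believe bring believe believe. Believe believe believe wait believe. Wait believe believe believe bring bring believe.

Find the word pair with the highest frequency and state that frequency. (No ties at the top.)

"believe believe", 11 times

Bigram frequencies (highest first):
  believe believe: 11
  believe bring: 9
  bring bring: 7
  wait believe: 7
  bring believe: 7
  believe wait: 5
  … (3 more, each ≤ 3)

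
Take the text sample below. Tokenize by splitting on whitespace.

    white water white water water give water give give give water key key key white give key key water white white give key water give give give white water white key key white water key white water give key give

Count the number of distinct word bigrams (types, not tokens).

16

40 tokens → 39 bigram windows in total.
Repeated bigrams (each contributes count−1 duplicates):
  white water: 5
  give give: 4
  key key: 4
  water give: 4
  give key: 3
  key white: 3
  water white: 3
  give water: 2
  … (3 more repeated)
23 duplicate windows → 39 − 23 = 16 distinct.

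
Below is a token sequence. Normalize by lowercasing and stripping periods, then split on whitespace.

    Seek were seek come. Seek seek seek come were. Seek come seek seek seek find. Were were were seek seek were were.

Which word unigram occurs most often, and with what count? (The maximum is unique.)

Unigram frequencies (highest first):
  seek: 11
  were: 7
  come: 3
  find: 1

"seek", 11 times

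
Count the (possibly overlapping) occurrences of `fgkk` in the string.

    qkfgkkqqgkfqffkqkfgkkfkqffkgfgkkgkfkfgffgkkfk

Sliding a length-4 window over the 45 characters (42 positions):
  position 3–6: fgkk
  position 18–21: fgkk
  position 29–32: fgkk
  position 40–43: fgkk

4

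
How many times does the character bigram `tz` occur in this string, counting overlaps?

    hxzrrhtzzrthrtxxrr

Sliding a length-2 window over the 18 characters (17 positions):
  position 7–8: tz

1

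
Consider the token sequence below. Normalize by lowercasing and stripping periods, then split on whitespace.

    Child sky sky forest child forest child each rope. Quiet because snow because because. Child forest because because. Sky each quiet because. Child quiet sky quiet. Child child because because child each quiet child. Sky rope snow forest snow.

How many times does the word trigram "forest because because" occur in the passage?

1

Scanning the 37 overlapping trigram windows for "forest because because":
  position 16–18: forest because because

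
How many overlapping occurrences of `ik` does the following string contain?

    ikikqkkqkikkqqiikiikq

5

Sliding a length-2 window over the 21 characters (20 positions):
  position 1–2: ik
  position 3–4: ik
  position 10–11: ik
  position 16–17: ik
  position 19–20: ik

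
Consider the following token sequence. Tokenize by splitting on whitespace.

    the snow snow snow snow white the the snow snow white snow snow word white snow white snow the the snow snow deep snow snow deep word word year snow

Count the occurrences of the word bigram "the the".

2

Scanning the 29 overlapping bigram windows for "the the":
  position 7–8: the the
  position 19–20: the the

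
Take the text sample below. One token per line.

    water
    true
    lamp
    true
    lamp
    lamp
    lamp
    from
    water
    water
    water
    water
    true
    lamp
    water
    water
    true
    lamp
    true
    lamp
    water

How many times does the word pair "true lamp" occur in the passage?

5

Scanning the 20 overlapping bigram windows for "true lamp":
  position 2–3: true lamp
  position 4–5: true lamp
  position 13–14: true lamp
  position 17–18: true lamp
  position 19–20: true lamp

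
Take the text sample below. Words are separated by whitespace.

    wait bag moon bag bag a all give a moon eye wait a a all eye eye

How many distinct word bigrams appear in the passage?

17 tokens → 16 bigram windows in total.
Repeated bigrams (each contributes count−1 duplicates):
  a all: 2
1 duplicate windows → 16 − 1 = 15 distinct.

15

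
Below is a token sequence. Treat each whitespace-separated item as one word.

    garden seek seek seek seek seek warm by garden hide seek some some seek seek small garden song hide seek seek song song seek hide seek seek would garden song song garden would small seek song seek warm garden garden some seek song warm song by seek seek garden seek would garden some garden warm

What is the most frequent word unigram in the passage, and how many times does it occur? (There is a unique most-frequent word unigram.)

Unigram frequencies (highest first):
  seek: 19
  garden: 10
  song: 8
  warm: 4
  some: 4
  hide: 3
  … (3 more, each ≤ 3)

"seek", 19 times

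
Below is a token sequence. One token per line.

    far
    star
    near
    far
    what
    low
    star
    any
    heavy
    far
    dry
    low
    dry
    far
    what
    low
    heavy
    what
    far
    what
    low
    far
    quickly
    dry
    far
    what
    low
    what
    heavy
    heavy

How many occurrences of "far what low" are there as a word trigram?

Scanning the 28 overlapping trigram windows for "far what low":
  position 4–6: far what low
  position 14–16: far what low
  position 19–21: far what low
  position 25–27: far what low

4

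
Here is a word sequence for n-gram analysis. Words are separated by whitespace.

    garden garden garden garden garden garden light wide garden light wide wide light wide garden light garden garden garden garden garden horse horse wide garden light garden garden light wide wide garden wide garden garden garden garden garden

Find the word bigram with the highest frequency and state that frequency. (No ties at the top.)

"garden garden", 14 times

Bigram frequencies (highest first):
  garden garden: 14
  garden light: 5
  wide garden: 5
  light wide: 4
  wide wide: 2
  light garden: 2
  … (5 more, each ≤ 1)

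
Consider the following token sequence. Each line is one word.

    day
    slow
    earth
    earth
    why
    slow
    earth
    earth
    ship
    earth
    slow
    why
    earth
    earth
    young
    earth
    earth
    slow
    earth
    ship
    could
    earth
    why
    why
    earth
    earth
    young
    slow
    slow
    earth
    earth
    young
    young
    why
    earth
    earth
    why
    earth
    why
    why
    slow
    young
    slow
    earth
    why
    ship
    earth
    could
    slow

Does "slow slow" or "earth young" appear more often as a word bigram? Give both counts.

"earth young" (3 vs 1)

"slow slow": 1 occurrence
"earth young": 3 occurrences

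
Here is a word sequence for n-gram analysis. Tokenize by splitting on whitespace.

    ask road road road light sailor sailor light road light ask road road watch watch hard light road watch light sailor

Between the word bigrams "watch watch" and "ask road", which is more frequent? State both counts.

"ask road" (2 vs 1)

"watch watch": 1 occurrence
"ask road": 2 occurrences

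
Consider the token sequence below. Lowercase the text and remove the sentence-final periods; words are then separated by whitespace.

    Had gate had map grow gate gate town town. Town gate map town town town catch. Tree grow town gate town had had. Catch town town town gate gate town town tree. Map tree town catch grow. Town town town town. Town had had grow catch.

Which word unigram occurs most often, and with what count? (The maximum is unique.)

Unigram frequencies (highest first):
  town: 19
  gate: 7
  had: 6
  grow: 4
  catch: 4
  map: 3
  … (1 more, each ≤ 3)

"town", 19 times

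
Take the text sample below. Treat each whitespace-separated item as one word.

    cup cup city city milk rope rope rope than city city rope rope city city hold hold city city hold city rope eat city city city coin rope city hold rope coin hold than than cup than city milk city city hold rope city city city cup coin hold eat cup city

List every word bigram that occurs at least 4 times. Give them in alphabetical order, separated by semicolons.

city city; city hold

Bigram counts meeting the condition (at least 4 times):
  city city: 9
  city hold: 4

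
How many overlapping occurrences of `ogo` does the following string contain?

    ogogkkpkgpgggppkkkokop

Sliding a length-3 window over the 22 characters (20 positions):
  position 1–3: ogo

1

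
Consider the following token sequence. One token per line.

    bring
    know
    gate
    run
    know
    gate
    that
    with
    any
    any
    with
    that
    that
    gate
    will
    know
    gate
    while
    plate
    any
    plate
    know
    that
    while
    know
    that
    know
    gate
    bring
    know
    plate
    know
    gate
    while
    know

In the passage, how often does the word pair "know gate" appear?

Scanning the 34 overlapping bigram windows for "know gate":
  position 2–3: know gate
  position 5–6: know gate
  position 16–17: know gate
  position 27–28: know gate
  position 32–33: know gate

5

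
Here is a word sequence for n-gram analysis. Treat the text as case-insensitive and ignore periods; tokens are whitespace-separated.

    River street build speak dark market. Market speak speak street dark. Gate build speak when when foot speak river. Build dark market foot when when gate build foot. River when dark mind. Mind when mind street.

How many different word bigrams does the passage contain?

31

36 tokens → 35 bigram windows in total.
Repeated bigrams (each contributes count−1 duplicates):
  build speak: 2
  dark market: 2
  gate build: 2
  when when: 2
4 duplicate windows → 35 − 4 = 31 distinct.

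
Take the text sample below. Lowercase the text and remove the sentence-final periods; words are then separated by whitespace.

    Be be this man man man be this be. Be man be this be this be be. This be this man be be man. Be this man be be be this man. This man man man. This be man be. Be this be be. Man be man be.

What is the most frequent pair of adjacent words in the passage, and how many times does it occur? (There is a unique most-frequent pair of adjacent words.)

"be this", 9 times

Bigram frequencies (highest first):
  be this: 9
  be be: 8
  man be: 8
  this be: 6
  this man: 5
  be man: 5
  … (2 more, each ≤ 4)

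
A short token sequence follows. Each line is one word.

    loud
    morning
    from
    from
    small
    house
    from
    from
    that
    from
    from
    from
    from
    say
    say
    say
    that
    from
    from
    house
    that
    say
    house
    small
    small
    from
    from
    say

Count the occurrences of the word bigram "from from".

Scanning the 27 overlapping bigram windows for "from from":
  position 3–4: from from
  position 7–8: from from
  position 10–11: from from
  position 11–12: from from
  position 12–13: from from
  position 18–19: from from
  position 26–27: from from

7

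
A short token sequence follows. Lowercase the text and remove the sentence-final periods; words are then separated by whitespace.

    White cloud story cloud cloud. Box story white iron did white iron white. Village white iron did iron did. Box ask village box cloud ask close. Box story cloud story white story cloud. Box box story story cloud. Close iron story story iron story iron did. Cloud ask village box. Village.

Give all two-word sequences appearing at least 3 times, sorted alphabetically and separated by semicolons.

box story; iron did; story cloud; white iron

Bigram counts meeting the condition (at least 3 times):
  box story: 3
  iron did: 4
  story cloud: 4
  white iron: 3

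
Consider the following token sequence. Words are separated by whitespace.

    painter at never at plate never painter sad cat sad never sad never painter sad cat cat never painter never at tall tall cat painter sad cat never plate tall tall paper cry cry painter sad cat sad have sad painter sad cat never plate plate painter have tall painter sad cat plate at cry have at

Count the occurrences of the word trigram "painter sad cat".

6

Scanning the 55 overlapping trigram windows for "painter sad cat":
  position 7–9: painter sad cat
  position 14–16: painter sad cat
  position 25–27: painter sad cat
  position 35–37: painter sad cat
  position 41–43: painter sad cat
  position 50–52: painter sad cat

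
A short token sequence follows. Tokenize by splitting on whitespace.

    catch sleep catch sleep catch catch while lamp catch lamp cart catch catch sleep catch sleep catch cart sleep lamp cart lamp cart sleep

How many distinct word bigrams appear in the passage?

24 tokens → 23 bigram windows in total.
Repeated bigrams (each contributes count−1 duplicates):
  catch sleep: 4
  sleep catch: 4
  lamp cart: 3
  cart sleep: 2
  catch catch: 2
10 duplicate windows → 23 − 10 = 13 distinct.

13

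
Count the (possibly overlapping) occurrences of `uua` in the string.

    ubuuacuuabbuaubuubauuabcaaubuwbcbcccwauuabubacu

Sliding a length-3 window over the 47 characters (45 positions):
  position 3–5: uua
  position 7–9: uua
  position 20–22: uua
  position 39–41: uua

4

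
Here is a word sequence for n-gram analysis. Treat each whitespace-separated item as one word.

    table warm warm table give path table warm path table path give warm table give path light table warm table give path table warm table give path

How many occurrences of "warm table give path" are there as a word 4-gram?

4

Scanning the 24 overlapping 4-gram windows for "warm table give path":
  position 3–6: warm table give path
  position 13–16: warm table give path
  position 19–22: warm table give path
  position 24–27: warm table give path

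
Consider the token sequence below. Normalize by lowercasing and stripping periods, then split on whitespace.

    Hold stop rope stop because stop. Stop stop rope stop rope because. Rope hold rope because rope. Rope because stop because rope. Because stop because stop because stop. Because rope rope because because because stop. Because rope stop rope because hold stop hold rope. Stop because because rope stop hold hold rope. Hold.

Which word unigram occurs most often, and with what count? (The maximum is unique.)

"because", 16 times

Unigram frequencies (highest first):
  because: 16
  stop: 15
  rope: 15
  hold: 7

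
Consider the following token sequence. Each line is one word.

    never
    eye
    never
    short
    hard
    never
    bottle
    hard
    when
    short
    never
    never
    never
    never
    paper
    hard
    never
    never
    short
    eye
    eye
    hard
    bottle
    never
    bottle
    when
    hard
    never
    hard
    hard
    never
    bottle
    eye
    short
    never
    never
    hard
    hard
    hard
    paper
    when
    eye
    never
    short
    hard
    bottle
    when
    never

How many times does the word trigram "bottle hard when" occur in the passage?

1

Scanning the 46 overlapping trigram windows for "bottle hard when":
  position 7–9: bottle hard when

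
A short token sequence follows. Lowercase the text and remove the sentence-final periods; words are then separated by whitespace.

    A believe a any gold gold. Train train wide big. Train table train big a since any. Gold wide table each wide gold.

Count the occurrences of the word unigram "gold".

4

Scanning the 23 tokens for "gold":
  position 5: gold
  position 6: gold
  position 18: gold
  position 23: gold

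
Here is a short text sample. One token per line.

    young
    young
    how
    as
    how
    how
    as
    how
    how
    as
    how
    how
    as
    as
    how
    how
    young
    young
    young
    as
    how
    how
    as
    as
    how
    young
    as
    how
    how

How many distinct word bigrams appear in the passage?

29 tokens → 28 bigram windows in total.
Repeated bigrams (each contributes count−1 duplicates):
  as how: 7
  how how: 6
  how as: 5
  young young: 3
  as as: 2
  how young: 2
  young as: 2
20 duplicate windows → 28 − 20 = 8 distinct.

8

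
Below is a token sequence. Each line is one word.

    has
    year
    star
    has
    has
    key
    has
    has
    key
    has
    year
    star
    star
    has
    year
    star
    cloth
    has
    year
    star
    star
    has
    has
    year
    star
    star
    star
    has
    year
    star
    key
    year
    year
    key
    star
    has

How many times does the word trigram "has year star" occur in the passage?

6

Scanning the 34 overlapping trigram windows for "has year star":
  position 1–3: has year star
  position 10–12: has year star
  position 14–16: has year star
  position 18–20: has year star
  position 23–25: has year star
  position 28–30: has year star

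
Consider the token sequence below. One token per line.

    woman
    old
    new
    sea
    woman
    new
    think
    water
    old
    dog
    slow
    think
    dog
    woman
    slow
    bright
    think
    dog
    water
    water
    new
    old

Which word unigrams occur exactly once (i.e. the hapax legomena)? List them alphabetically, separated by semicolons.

bright; sea

Unigram counts meeting the condition (exactly once (i.e. the hapax legomena)):
  bright: 1
  sea: 1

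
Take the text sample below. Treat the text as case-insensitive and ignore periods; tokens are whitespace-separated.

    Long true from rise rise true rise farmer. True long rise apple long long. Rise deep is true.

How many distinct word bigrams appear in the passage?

16

18 tokens → 17 bigram windows in total.
Repeated bigrams (each contributes count−1 duplicates):
  long rise: 2
1 duplicate windows → 17 − 1 = 16 distinct.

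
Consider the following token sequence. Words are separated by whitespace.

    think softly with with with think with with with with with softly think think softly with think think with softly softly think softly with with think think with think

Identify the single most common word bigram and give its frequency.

Bigram frequencies (highest first):
  with with: 7
  with think: 4
  think softly: 3
  softly with: 3
  think with: 3
  think think: 3
  … (3 more, each ≤ 2)

"with with", 7 times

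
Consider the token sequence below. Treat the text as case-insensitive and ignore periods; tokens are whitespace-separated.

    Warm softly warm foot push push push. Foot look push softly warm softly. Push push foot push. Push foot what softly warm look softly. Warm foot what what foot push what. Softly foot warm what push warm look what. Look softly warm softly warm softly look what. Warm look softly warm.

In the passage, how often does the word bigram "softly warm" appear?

7

Scanning the 50 overlapping bigram windows for "softly warm":
  position 2–3: softly warm
  position 11–12: softly warm
  position 21–22: softly warm
  position 24–25: softly warm
  position 41–42: softly warm
  position 43–44: softly warm
  position 50–51: softly warm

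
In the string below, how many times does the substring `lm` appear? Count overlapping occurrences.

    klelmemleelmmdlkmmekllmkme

3

Sliding a length-2 window over the 26 characters (25 positions):
  position 4–5: lm
  position 11–12: lm
  position 22–23: lm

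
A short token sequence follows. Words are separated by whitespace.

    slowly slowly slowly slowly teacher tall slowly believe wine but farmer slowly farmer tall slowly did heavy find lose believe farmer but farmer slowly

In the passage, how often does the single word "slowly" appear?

Scanning the 24 tokens for "slowly":
  position 1: slowly
  position 2: slowly
  position 3: slowly
  position 4: slowly
  position 7: slowly
  position 12: slowly
  position 15: slowly
  position 24: slowly

8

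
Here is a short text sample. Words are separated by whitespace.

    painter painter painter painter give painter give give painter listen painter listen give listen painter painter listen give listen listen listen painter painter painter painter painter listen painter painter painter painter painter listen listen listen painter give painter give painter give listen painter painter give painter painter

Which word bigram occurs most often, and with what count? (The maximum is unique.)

Bigram frequencies (highest first):
  painter painter: 14
  painter give: 6
  listen painter: 6
  give painter: 5
  painter listen: 5
  listen listen: 4
  … (3 more, each ≤ 3)

"painter painter", 14 times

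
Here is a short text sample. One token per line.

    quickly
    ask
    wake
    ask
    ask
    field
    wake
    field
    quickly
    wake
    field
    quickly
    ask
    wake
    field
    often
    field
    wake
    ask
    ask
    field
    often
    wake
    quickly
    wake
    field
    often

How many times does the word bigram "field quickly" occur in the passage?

2

Scanning the 26 overlapping bigram windows for "field quickly":
  position 8–9: field quickly
  position 11–12: field quickly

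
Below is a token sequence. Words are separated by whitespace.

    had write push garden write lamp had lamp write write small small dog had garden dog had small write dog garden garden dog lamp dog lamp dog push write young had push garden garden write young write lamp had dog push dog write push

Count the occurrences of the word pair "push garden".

Scanning the 43 overlapping bigram windows for "push garden":
  position 3–4: push garden
  position 32–33: push garden

2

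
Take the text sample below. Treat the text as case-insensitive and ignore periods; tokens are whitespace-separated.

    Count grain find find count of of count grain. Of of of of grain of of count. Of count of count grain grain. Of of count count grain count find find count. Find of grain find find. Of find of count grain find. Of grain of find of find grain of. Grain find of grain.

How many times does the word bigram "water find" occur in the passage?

Scanning the 54 overlapping bigram windows for "water find":
  (none found)

0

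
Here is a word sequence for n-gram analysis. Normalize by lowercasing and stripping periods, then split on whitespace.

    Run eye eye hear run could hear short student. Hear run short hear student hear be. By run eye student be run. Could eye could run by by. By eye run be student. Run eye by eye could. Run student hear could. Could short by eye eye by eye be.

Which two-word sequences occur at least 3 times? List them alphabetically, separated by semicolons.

by eye; run eye; student hear

Bigram counts meeting the condition (at least 3 times):
  by eye: 4
  run eye: 3
  student hear: 3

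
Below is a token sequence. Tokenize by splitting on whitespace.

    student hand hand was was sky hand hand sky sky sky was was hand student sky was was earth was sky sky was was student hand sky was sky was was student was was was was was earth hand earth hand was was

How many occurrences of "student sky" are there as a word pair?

Scanning the 42 overlapping bigram windows for "student sky":
  position 15–16: student sky

1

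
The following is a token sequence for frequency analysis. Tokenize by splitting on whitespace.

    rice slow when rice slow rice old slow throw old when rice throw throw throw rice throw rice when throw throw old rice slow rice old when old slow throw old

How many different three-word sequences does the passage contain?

25

31 tokens → 29 trigram windows in total.
Repeated trigrams (each contributes count−1 duplicates):
  old slow throw: 2
  rice slow rice: 2
  slow rice old: 2
  slow throw old: 2
4 duplicate windows → 29 − 4 = 25 distinct.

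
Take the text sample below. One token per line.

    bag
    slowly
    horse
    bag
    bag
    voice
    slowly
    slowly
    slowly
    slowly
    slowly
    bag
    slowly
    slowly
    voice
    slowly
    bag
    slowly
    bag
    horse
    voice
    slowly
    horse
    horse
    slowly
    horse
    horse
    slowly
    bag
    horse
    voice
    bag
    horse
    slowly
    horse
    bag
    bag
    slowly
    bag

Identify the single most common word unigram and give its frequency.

Unigram frequencies (highest first):
  slowly: 15
  bag: 11
  horse: 9
  voice: 4

"slowly", 15 times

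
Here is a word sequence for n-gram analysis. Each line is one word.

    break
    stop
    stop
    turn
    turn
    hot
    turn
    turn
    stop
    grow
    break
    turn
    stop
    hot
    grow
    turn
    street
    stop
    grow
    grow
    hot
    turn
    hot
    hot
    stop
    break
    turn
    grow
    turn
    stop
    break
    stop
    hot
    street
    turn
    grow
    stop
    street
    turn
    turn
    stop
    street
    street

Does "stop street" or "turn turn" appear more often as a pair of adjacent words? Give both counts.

"stop street": 2 occurrences
"turn turn": 3 occurrences

"turn turn" (3 vs 2)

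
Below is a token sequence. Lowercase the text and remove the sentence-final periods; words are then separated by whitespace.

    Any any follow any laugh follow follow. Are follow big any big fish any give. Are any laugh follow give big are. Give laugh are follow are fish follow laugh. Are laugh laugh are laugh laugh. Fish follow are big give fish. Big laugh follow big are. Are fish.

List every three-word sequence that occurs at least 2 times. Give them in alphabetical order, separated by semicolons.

any laugh follow; are laugh laugh; laugh are laugh

Trigram counts meeting the condition (at least 2 times):
  any laugh follow: 2
  are laugh laugh: 2
  laugh are laugh: 2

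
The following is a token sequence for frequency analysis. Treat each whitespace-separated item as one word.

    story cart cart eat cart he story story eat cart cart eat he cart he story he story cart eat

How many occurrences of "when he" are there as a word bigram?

Scanning the 19 overlapping bigram windows for "when he":
  (none found)

0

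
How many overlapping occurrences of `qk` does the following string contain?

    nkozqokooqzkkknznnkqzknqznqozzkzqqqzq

Sliding a length-2 window over the 37 characters (36 positions):
  (no match at any position)

0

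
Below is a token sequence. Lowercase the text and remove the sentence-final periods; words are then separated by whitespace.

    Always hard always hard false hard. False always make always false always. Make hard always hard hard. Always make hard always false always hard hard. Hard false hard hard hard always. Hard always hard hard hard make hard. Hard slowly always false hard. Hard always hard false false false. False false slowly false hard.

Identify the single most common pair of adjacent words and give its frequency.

Bigram frequencies (highest first):
  hard hard: 9
  always hard: 7
  hard always: 7
  hard false: 4
  false hard: 4
  false false: 4
  … (10 more, each ≤ 3)

"hard hard", 9 times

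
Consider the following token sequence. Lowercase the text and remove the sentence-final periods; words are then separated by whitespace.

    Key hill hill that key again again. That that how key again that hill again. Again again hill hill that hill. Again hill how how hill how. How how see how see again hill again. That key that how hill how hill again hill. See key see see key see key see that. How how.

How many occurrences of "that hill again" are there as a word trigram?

2

Scanning the 53 overlapping trigram windows for "that hill again":
  position 13–15: that hill again
  position 20–22: that hill again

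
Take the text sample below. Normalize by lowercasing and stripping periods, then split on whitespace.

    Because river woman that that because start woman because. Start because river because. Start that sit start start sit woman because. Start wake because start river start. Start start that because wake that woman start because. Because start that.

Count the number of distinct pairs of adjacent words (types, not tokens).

25

39 tokens → 38 bigram windows in total.
Repeated bigrams (each contributes count−1 duplicates):
  because start: 6
  start start: 3
  start that: 3
  because river: 2
  start because: 2
  that because: 2
  woman because: 2
13 duplicate windows → 38 − 13 = 25 distinct.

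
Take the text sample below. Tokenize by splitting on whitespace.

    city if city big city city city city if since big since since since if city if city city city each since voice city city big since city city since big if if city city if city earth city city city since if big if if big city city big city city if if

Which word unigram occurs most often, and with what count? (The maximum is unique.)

"city", 24 times

Unigram frequencies (highest first):
  city: 24
  if: 12
  since: 8
  big: 7
  each: 1
  voice: 1
  … (1 more, each ≤ 1)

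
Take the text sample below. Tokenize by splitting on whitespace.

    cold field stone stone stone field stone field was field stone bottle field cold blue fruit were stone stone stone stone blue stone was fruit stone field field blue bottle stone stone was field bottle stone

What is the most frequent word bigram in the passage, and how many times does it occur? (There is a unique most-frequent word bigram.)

"stone stone", 6 times

Bigram frequencies (highest first):
  stone stone: 6
  field stone: 3
  stone field: 3
  was field: 2
  stone was: 2
  bottle stone: 2
  … (17 more, each ≤ 1)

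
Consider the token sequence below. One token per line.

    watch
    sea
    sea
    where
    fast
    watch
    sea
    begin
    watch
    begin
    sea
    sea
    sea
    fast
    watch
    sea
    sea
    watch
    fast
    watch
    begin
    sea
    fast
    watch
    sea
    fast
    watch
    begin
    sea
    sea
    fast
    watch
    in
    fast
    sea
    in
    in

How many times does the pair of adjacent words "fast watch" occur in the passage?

Scanning the 36 overlapping bigram windows for "fast watch":
  position 5–6: fast watch
  position 14–15: fast watch
  position 19–20: fast watch
  position 23–24: fast watch
  position 26–27: fast watch
  position 31–32: fast watch

6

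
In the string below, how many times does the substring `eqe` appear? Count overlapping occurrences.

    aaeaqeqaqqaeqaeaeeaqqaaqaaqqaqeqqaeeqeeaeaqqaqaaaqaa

1

Sliding a length-3 window over the 52 characters (50 positions):
  position 36–38: eqe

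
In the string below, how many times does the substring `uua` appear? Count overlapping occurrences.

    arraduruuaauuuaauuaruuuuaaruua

Sliding a length-3 window over the 30 characters (28 positions):
  position 8–10: uua
  position 13–15: uua
  position 17–19: uua
  position 23–25: uua
  position 28–30: uua

5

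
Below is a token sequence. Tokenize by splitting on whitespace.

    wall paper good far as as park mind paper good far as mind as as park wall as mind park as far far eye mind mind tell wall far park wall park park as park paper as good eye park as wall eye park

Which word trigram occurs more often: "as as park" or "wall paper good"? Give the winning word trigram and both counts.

"as as park": 2 occurrences
"wall paper good": 1 occurrence

"as as park" (2 vs 1)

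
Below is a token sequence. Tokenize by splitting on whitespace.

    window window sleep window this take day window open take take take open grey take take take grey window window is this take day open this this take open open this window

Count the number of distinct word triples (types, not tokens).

32 tokens → 30 trigram windows in total.
Repeated trigrams (each contributes count−1 duplicates):
  take take take: 2
  this take day: 2
2 duplicate windows → 30 − 2 = 28 distinct.

28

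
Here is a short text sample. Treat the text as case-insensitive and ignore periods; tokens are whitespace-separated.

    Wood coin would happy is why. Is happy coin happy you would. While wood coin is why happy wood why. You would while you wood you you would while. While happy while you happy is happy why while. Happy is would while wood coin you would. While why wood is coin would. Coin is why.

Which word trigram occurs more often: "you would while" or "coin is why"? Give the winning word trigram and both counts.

"you would while": 4 occurrences
"coin is why": 2 occurrences

"you would while" (4 vs 2)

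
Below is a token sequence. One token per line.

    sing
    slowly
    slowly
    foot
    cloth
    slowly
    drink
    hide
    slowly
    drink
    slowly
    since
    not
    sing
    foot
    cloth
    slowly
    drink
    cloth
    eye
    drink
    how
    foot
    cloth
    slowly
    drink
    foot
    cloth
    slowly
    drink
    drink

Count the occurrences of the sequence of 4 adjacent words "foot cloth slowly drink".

Scanning the 28 overlapping 4-gram windows for "foot cloth slowly drink":
  position 4–7: foot cloth slowly drink
  position 15–18: foot cloth slowly drink
  position 23–26: foot cloth slowly drink
  position 27–30: foot cloth slowly drink

4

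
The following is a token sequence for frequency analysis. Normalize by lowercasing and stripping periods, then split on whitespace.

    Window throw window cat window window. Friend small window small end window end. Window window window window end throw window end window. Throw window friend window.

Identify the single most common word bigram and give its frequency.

"window window", 4 times

Bigram frequencies (highest first):
  window window: 4
  throw window: 3
  end window: 3
  window end: 3
  window throw: 2
  window friend: 2
  … (8 more, each ≤ 1)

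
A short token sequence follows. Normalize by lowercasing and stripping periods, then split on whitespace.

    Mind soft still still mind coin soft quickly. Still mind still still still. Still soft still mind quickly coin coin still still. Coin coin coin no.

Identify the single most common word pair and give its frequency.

"still still", 5 times

Bigram frequencies (highest first):
  still still: 5
  still mind: 3
  coin coin: 3
  soft still: 2
  mind soft: 1
  mind coin: 1
  … (10 more, each ≤ 1)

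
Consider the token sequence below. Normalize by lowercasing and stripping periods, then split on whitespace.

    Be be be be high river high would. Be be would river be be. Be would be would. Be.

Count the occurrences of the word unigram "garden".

Scanning the 19 tokens for "garden":
  (none found)

0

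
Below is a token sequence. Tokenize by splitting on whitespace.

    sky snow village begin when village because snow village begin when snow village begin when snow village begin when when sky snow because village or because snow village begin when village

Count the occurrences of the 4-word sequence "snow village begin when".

5

Scanning the 28 overlapping 4-gram windows for "snow village begin when":
  position 2–5: snow village begin when
  position 8–11: snow village begin when
  position 12–15: snow village begin when
  position 16–19: snow village begin when
  position 27–30: snow village begin when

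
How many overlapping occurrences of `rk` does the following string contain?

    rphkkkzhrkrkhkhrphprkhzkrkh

Sliding a length-2 window over the 27 characters (26 positions):
  position 9–10: rk
  position 11–12: rk
  position 20–21: rk
  position 25–26: rk

4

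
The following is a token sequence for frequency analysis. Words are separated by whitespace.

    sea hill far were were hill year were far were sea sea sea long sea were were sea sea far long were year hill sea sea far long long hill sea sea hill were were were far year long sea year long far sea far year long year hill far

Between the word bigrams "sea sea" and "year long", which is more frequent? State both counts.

"sea sea": 5 occurrences
"year long": 3 occurrences

"sea sea" (5 vs 3)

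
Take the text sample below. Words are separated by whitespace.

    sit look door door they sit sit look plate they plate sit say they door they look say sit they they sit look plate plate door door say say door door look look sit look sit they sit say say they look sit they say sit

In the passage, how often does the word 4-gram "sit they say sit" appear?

Scanning the 43 overlapping 4-gram windows for "sit they say sit":
  position 43–46: sit they say sit

1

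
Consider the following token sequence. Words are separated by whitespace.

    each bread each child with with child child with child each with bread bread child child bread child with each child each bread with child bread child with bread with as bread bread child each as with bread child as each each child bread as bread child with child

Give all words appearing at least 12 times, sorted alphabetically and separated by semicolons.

bread; child

Unigram counts meeting the condition (at least 12 times):
  bread: 12
  child: 15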